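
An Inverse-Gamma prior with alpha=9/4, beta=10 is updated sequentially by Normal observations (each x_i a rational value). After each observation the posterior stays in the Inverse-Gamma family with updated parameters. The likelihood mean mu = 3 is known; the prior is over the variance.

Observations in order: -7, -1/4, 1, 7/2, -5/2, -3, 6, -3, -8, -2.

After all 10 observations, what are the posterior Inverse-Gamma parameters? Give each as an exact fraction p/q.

obs 1: x=-7 → posterior Inverse-Gamma(11/4, 60)
obs 2: x=-1/4 → posterior Inverse-Gamma(13/4, 2089/32)
obs 3: x=1 → posterior Inverse-Gamma(15/4, 2153/32)
obs 4: x=7/2 → posterior Inverse-Gamma(17/4, 2157/32)
obs 5: x=-5/2 → posterior Inverse-Gamma(19/4, 2641/32)
obs 6: x=-3 → posterior Inverse-Gamma(21/4, 3217/32)
obs 7: x=6 → posterior Inverse-Gamma(23/4, 3361/32)
obs 8: x=-3 → posterior Inverse-Gamma(25/4, 3937/32)
obs 9: x=-8 → posterior Inverse-Gamma(27/4, 5873/32)
obs 10: x=-2 → posterior Inverse-Gamma(29/4, 6273/32)

alpha=29/4, beta=6273/32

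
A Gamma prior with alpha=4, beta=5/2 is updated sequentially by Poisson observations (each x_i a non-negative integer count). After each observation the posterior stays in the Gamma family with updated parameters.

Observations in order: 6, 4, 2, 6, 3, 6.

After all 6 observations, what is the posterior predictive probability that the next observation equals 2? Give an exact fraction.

obs 1: x=6 → posterior Gamma(10, 7/2)
obs 2: x=4 → posterior Gamma(14, 9/2)
obs 3: x=2 → posterior Gamma(16, 11/2)
obs 4: x=6 → posterior Gamma(22, 13/2)
obs 5: x=3 → posterior Gamma(25, 15/2)
obs 6: x=6 → posterior Gamma(31, 17/2)

276349212000280412691453346699103957339072/1580770532156861979997149793605296459437459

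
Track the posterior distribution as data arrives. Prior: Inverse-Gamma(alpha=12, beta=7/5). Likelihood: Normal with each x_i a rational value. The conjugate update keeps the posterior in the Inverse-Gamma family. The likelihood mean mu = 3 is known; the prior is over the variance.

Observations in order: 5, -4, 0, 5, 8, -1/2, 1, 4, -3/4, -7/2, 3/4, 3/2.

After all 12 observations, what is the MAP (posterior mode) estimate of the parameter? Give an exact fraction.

6987/1520

obs 1: x=5 → posterior Inverse-Gamma(25/2, 17/5)
obs 2: x=-4 → posterior Inverse-Gamma(13, 279/10)
obs 3: x=0 → posterior Inverse-Gamma(27/2, 162/5)
obs 4: x=5 → posterior Inverse-Gamma(14, 172/5)
obs 5: x=8 → posterior Inverse-Gamma(29/2, 469/10)
obs 6: x=-1/2 → posterior Inverse-Gamma(15, 2121/40)
obs 7: x=1 → posterior Inverse-Gamma(31/2, 2201/40)
obs 8: x=4 → posterior Inverse-Gamma(16, 2221/40)
obs 9: x=-3/4 → posterior Inverse-Gamma(33/2, 10009/160)
obs 10: x=-7/2 → posterior Inverse-Gamma(17, 13389/160)
obs 11: x=3/4 → posterior Inverse-Gamma(35/2, 6897/80)
obs 12: x=3/2 → posterior Inverse-Gamma(18, 6987/80)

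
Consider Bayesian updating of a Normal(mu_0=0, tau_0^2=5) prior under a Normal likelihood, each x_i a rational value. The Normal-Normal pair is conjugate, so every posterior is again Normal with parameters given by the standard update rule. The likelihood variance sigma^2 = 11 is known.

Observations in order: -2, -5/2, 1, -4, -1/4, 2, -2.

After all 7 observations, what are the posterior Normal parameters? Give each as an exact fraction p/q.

obs 1: x=-2 → posterior Normal(-5/8, 55/16)
obs 2: x=-5/2 → posterior Normal(-15/14, 55/21)
obs 3: x=1 → posterior Normal(-35/52, 55/26)
obs 4: x=-4 → posterior Normal(-75/62, 55/31)
obs 5: x=-1/4 → posterior Normal(-155/144, 55/36)
obs 6: x=2 → posterior Normal(-115/164, 55/41)
obs 7: x=-2 → posterior Normal(-155/184, 55/46)

mu_0=-155/184, tau_0^2=55/46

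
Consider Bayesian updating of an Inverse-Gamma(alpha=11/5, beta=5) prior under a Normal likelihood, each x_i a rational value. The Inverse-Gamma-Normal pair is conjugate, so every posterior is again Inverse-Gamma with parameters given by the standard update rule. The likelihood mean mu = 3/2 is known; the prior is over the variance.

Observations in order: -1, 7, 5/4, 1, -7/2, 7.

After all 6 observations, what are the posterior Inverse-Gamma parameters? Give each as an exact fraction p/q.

alpha=26/5, beta=1633/32

obs 1: x=-1 → posterior Inverse-Gamma(27/10, 65/8)
obs 2: x=7 → posterior Inverse-Gamma(16/5, 93/4)
obs 3: x=5/4 → posterior Inverse-Gamma(37/10, 745/32)
obs 4: x=1 → posterior Inverse-Gamma(21/5, 749/32)
obs 5: x=-7/2 → posterior Inverse-Gamma(47/10, 1149/32)
obs 6: x=7 → posterior Inverse-Gamma(26/5, 1633/32)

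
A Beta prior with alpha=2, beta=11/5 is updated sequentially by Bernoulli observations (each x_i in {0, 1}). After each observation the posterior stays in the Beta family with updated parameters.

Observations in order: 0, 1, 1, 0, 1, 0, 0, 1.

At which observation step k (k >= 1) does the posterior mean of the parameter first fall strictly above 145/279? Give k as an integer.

obs 1: x=0 → posterior Beta(2, 16/5)
obs 2: x=1 → posterior Beta(3, 16/5)
obs 3: x=1 → posterior Beta(4, 16/5)
obs 4: x=0 → posterior Beta(4, 21/5)
obs 5: x=1 → posterior Beta(5, 21/5)
obs 6: x=0 → posterior Beta(5, 26/5)
obs 7: x=0 → posterior Beta(5, 31/5)
obs 8: x=1 → posterior Beta(6, 31/5)

k = 3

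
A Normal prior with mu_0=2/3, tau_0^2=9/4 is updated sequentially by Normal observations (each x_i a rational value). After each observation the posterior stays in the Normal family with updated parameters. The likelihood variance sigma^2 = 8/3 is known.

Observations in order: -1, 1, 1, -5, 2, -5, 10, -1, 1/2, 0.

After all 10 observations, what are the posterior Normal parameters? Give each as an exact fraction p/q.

obs 1: x=-1 → posterior Normal(-17/177, 72/59)
obs 2: x=1 → posterior Normal(32/129, 36/43)
obs 3: x=1 → posterior Normal(145/339, 72/113)
obs 4: x=-5 → posterior Normal(-13/21, 18/35)
obs 5: x=2 → posterior Normal(-98/501, 72/167)
obs 6: x=-5 → posterior Normal(-503/582, 36/97)
obs 7: x=10 → posterior Normal(307/663, 72/221)
obs 8: x=-1 → posterior Normal(113/372, 9/31)
obs 9: x=1/2 → posterior Normal(533/1650, 72/275)
obs 10: x=0 → posterior Normal(533/1812, 36/151)

mu_0=533/1812, tau_0^2=36/151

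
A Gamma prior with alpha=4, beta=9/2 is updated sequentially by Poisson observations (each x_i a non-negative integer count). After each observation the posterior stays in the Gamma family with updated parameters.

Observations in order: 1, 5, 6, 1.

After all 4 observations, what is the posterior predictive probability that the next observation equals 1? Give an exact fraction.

obs 1: x=1 → posterior Gamma(5, 11/2)
obs 2: x=5 → posterior Gamma(10, 13/2)
obs 3: x=6 → posterior Gamma(16, 15/2)
obs 4: x=1 → posterior Gamma(17, 17/2)

28126168904135449982018/104127350297911241532841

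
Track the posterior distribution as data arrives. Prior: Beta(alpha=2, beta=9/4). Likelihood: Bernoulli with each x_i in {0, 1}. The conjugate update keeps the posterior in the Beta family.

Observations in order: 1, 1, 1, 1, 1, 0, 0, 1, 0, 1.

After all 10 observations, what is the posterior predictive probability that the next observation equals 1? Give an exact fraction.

12/19

obs 1: x=1 → posterior Beta(3, 9/4)
obs 2: x=1 → posterior Beta(4, 9/4)
obs 3: x=1 → posterior Beta(5, 9/4)
obs 4: x=1 → posterior Beta(6, 9/4)
obs 5: x=1 → posterior Beta(7, 9/4)
obs 6: x=0 → posterior Beta(7, 13/4)
obs 7: x=0 → posterior Beta(7, 17/4)
obs 8: x=1 → posterior Beta(8, 17/4)
obs 9: x=0 → posterior Beta(8, 21/4)
obs 10: x=1 → posterior Beta(9, 21/4)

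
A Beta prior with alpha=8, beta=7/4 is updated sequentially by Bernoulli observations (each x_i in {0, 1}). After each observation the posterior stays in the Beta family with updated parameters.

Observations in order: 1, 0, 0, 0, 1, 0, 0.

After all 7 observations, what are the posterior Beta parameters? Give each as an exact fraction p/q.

obs 1: x=1 → posterior Beta(9, 7/4)
obs 2: x=0 → posterior Beta(9, 11/4)
obs 3: x=0 → posterior Beta(9, 15/4)
obs 4: x=0 → posterior Beta(9, 19/4)
obs 5: x=1 → posterior Beta(10, 19/4)
obs 6: x=0 → posterior Beta(10, 23/4)
obs 7: x=0 → posterior Beta(10, 27/4)

alpha=10, beta=27/4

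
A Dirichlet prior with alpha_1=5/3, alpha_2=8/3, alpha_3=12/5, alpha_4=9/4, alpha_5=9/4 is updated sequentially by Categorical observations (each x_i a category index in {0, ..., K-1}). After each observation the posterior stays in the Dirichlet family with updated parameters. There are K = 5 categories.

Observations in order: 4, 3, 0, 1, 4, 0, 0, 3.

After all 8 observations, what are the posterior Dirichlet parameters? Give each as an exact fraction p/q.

obs 1: x=4 → posterior Dirichlet(5/3, 8/3, 12/5, 9/4, 13/4)
obs 2: x=3 → posterior Dirichlet(5/3, 8/3, 12/5, 13/4, 13/4)
obs 3: x=0 → posterior Dirichlet(8/3, 8/3, 12/5, 13/4, 13/4)
obs 4: x=1 → posterior Dirichlet(8/3, 11/3, 12/5, 13/4, 13/4)
obs 5: x=4 → posterior Dirichlet(8/3, 11/3, 12/5, 13/4, 17/4)
obs 6: x=0 → posterior Dirichlet(11/3, 11/3, 12/5, 13/4, 17/4)
obs 7: x=0 → posterior Dirichlet(14/3, 11/3, 12/5, 13/4, 17/4)
obs 8: x=3 → posterior Dirichlet(14/3, 11/3, 12/5, 17/4, 17/4)

alpha_1=14/3, alpha_2=11/3, alpha_3=12/5, alpha_4=17/4, alpha_5=17/4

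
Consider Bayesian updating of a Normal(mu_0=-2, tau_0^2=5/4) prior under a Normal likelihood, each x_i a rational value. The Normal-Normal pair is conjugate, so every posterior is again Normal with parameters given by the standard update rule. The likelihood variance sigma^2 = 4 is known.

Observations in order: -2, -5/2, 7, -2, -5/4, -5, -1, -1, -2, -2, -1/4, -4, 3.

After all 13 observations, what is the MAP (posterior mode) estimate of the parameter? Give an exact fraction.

obs 1: x=-2 → posterior Normal(-2, 20/21)
obs 2: x=-5/2 → posterior Normal(-109/52, 10/13)
obs 3: x=7 → posterior Normal(-39/62, 20/31)
obs 4: x=-2 → posterior Normal(-59/72, 5/9)
obs 5: x=-5/4 → posterior Normal(-143/164, 20/41)
obs 6: x=-5 → posterior Normal(-243/184, 10/23)
obs 7: x=-1 → posterior Normal(-263/204, 20/51)
obs 8: x=-1 → posterior Normal(-283/224, 5/14)
obs 9: x=-2 → posterior Normal(-323/244, 20/61)
obs 10: x=-2 → posterior Normal(-11/8, 10/33)
obs 11: x=-1/4 → posterior Normal(-92/71, 20/71)
obs 12: x=-4 → posterior Normal(-28/19, 5/19)
obs 13: x=3 → posterior Normal(-97/81, 20/81)

-97/81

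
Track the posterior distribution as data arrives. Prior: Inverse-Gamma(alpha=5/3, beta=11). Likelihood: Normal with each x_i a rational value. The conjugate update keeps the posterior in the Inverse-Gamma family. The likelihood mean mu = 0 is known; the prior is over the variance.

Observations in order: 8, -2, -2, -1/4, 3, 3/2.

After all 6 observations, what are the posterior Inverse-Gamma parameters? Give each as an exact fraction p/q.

alpha=14/3, beta=1685/32

obs 1: x=8 → posterior Inverse-Gamma(13/6, 43)
obs 2: x=-2 → posterior Inverse-Gamma(8/3, 45)
obs 3: x=-2 → posterior Inverse-Gamma(19/6, 47)
obs 4: x=-1/4 → posterior Inverse-Gamma(11/3, 1505/32)
obs 5: x=3 → posterior Inverse-Gamma(25/6, 1649/32)
obs 6: x=3/2 → posterior Inverse-Gamma(14/3, 1685/32)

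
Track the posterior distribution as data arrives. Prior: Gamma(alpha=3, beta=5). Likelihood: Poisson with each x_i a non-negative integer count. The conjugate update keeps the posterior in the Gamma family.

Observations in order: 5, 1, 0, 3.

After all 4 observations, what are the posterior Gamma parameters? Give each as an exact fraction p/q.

obs 1: x=5 → posterior Gamma(8, 6)
obs 2: x=1 → posterior Gamma(9, 7)
obs 3: x=0 → posterior Gamma(9, 8)
obs 4: x=3 → posterior Gamma(12, 9)

alpha=12, beta=9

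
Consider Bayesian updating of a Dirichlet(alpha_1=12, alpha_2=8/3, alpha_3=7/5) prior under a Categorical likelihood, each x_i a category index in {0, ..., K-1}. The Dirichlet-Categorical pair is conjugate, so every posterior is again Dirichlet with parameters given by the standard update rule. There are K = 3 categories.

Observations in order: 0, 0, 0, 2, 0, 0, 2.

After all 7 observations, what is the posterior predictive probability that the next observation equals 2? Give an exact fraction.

obs 1: x=0 → posterior Dirichlet(13, 8/3, 7/5)
obs 2: x=0 → posterior Dirichlet(14, 8/3, 7/5)
obs 3: x=0 → posterior Dirichlet(15, 8/3, 7/5)
obs 4: x=2 → posterior Dirichlet(15, 8/3, 12/5)
obs 5: x=0 → posterior Dirichlet(16, 8/3, 12/5)
obs 6: x=0 → posterior Dirichlet(17, 8/3, 12/5)
obs 7: x=2 → posterior Dirichlet(17, 8/3, 17/5)

51/346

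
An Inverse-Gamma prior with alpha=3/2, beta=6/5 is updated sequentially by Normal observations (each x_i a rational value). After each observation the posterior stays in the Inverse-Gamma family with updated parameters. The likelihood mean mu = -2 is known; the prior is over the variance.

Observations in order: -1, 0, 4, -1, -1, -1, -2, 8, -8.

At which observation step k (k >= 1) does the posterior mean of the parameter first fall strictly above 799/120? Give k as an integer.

k = 3

obs 1: x=-1 → posterior Inverse-Gamma(2, 17/10)
obs 2: x=0 → posterior Inverse-Gamma(5/2, 37/10)
obs 3: x=4 → posterior Inverse-Gamma(3, 217/10)
obs 4: x=-1 → posterior Inverse-Gamma(7/2, 111/5)
obs 5: x=-1 → posterior Inverse-Gamma(4, 227/10)
obs 6: x=-1 → posterior Inverse-Gamma(9/2, 116/5)
obs 7: x=-2 → posterior Inverse-Gamma(5, 116/5)
obs 8: x=8 → posterior Inverse-Gamma(11/2, 366/5)
obs 9: x=-8 → posterior Inverse-Gamma(6, 456/5)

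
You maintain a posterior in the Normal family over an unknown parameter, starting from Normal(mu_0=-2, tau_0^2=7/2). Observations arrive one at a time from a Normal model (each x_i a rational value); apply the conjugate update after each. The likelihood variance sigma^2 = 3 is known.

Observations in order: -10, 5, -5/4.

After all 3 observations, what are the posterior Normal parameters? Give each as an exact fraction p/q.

mu_0=-223/108, tau_0^2=7/9

obs 1: x=-10 → posterior Normal(-82/13, 21/13)
obs 2: x=5 → posterior Normal(-47/20, 21/20)
obs 3: x=-5/4 → posterior Normal(-223/108, 7/9)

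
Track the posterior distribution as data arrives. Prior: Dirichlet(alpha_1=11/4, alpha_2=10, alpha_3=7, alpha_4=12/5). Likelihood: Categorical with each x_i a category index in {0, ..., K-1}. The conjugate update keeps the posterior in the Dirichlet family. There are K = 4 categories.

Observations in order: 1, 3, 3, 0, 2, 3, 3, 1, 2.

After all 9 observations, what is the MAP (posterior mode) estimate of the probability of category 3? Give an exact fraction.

obs 1: x=1 → posterior Dirichlet(11/4, 11, 7, 12/5)
obs 2: x=3 → posterior Dirichlet(11/4, 11, 7, 17/5)
obs 3: x=3 → posterior Dirichlet(11/4, 11, 7, 22/5)
obs 4: x=0 → posterior Dirichlet(15/4, 11, 7, 22/5)
obs 5: x=2 → posterior Dirichlet(15/4, 11, 8, 22/5)
obs 6: x=3 → posterior Dirichlet(15/4, 11, 8, 27/5)
obs 7: x=3 → posterior Dirichlet(15/4, 11, 8, 32/5)
obs 8: x=1 → posterior Dirichlet(15/4, 12, 8, 32/5)
obs 9: x=2 → posterior Dirichlet(15/4, 12, 9, 32/5)

36/181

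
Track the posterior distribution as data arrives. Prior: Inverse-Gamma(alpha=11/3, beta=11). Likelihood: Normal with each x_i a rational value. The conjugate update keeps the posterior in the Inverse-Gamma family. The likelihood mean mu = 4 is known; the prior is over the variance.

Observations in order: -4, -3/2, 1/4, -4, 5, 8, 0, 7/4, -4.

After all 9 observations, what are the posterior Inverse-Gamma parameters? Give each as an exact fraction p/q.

alpha=49/6, beta=2371/16

obs 1: x=-4 → posterior Inverse-Gamma(25/6, 43)
obs 2: x=-3/2 → posterior Inverse-Gamma(14/3, 465/8)
obs 3: x=1/4 → posterior Inverse-Gamma(31/6, 2085/32)
obs 4: x=-4 → posterior Inverse-Gamma(17/3, 3109/32)
obs 5: x=5 → posterior Inverse-Gamma(37/6, 3125/32)
obs 6: x=8 → posterior Inverse-Gamma(20/3, 3381/32)
obs 7: x=0 → posterior Inverse-Gamma(43/6, 3637/32)
obs 8: x=7/4 → posterior Inverse-Gamma(23/3, 1859/16)
obs 9: x=-4 → posterior Inverse-Gamma(49/6, 2371/16)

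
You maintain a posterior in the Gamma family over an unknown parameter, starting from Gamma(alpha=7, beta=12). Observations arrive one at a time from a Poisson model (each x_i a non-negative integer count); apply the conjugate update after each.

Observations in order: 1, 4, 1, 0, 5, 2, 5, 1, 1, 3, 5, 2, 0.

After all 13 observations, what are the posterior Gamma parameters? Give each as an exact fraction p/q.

alpha=37, beta=25

obs 1: x=1 → posterior Gamma(8, 13)
obs 2: x=4 → posterior Gamma(12, 14)
obs 3: x=1 → posterior Gamma(13, 15)
obs 4: x=0 → posterior Gamma(13, 16)
obs 5: x=5 → posterior Gamma(18, 17)
obs 6: x=2 → posterior Gamma(20, 18)
obs 7: x=5 → posterior Gamma(25, 19)
obs 8: x=1 → posterior Gamma(26, 20)
obs 9: x=1 → posterior Gamma(27, 21)
obs 10: x=3 → posterior Gamma(30, 22)
obs 11: x=5 → posterior Gamma(35, 23)
obs 12: x=2 → posterior Gamma(37, 24)
obs 13: x=0 → posterior Gamma(37, 25)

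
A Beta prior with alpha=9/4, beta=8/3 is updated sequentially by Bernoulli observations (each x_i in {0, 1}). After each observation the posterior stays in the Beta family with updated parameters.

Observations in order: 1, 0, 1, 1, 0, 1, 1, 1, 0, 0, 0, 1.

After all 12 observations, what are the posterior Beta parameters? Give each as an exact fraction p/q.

alpha=37/4, beta=23/3

obs 1: x=1 → posterior Beta(13/4, 8/3)
obs 2: x=0 → posterior Beta(13/4, 11/3)
obs 3: x=1 → posterior Beta(17/4, 11/3)
obs 4: x=1 → posterior Beta(21/4, 11/3)
obs 5: x=0 → posterior Beta(21/4, 14/3)
obs 6: x=1 → posterior Beta(25/4, 14/3)
obs 7: x=1 → posterior Beta(29/4, 14/3)
obs 8: x=1 → posterior Beta(33/4, 14/3)
obs 9: x=0 → posterior Beta(33/4, 17/3)
obs 10: x=0 → posterior Beta(33/4, 20/3)
obs 11: x=0 → posterior Beta(33/4, 23/3)
obs 12: x=1 → posterior Beta(37/4, 23/3)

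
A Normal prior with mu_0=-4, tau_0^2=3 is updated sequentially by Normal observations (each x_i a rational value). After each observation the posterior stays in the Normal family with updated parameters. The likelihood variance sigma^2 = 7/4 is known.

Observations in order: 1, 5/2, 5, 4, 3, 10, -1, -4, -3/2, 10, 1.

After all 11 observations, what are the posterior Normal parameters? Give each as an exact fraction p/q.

obs 1: x=1 → posterior Normal(-16/19, 21/19)
obs 2: x=5/2 → posterior Normal(14/31, 21/31)
obs 3: x=5 → posterior Normal(74/43, 21/43)
obs 4: x=4 → posterior Normal(122/55, 21/55)
obs 5: x=3 → posterior Normal(158/67, 21/67)
obs 6: x=10 → posterior Normal(278/79, 21/79)
obs 7: x=-1 → posterior Normal(38/13, 3/13)
obs 8: x=-4 → posterior Normal(218/103, 21/103)
obs 9: x=-3/2 → posterior Normal(40/23, 21/115)
obs 10: x=10 → posterior Normal(320/127, 21/127)
obs 11: x=1 → posterior Normal(332/139, 21/139)

mu_0=332/139, tau_0^2=21/139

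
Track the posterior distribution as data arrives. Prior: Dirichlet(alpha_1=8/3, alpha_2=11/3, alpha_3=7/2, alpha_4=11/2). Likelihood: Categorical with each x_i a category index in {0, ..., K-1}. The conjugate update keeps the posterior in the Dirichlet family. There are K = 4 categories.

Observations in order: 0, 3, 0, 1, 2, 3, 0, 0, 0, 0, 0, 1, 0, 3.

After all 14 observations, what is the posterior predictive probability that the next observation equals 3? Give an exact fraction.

obs 1: x=0 → posterior Dirichlet(11/3, 11/3, 7/2, 11/2)
obs 2: x=3 → posterior Dirichlet(11/3, 11/3, 7/2, 13/2)
obs 3: x=0 → posterior Dirichlet(14/3, 11/3, 7/2, 13/2)
obs 4: x=1 → posterior Dirichlet(14/3, 14/3, 7/2, 13/2)
obs 5: x=2 → posterior Dirichlet(14/3, 14/3, 9/2, 13/2)
obs 6: x=3 → posterior Dirichlet(14/3, 14/3, 9/2, 15/2)
obs 7: x=0 → posterior Dirichlet(17/3, 14/3, 9/2, 15/2)
obs 8: x=0 → posterior Dirichlet(20/3, 14/3, 9/2, 15/2)
obs 9: x=0 → posterior Dirichlet(23/3, 14/3, 9/2, 15/2)
obs 10: x=0 → posterior Dirichlet(26/3, 14/3, 9/2, 15/2)
obs 11: x=0 → posterior Dirichlet(29/3, 14/3, 9/2, 15/2)
obs 12: x=1 → posterior Dirichlet(29/3, 17/3, 9/2, 15/2)
obs 13: x=0 → posterior Dirichlet(32/3, 17/3, 9/2, 15/2)
obs 14: x=3 → posterior Dirichlet(32/3, 17/3, 9/2, 17/2)

51/176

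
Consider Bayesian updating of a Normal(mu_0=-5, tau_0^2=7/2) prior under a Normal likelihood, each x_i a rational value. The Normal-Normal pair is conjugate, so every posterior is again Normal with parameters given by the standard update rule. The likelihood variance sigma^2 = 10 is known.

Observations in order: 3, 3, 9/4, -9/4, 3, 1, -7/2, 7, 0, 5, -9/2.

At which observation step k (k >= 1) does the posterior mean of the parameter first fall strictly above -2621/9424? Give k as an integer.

k = 8

obs 1: x=3 → posterior Normal(-79/27, 70/27)
obs 2: x=3 → posterior Normal(-29/17, 35/17)
obs 3: x=9/4 → posterior Normal(-169/164, 70/41)
obs 4: x=-9/4 → posterior Normal(-29/24, 35/24)
obs 5: x=3 → posterior Normal(-37/55, 14/11)
obs 6: x=1 → posterior Normal(-15/31, 35/31)
obs 7: x=-7/2 → posterior Normal(-109/138, 70/69)
obs 8: x=7 → posterior Normal(-11/152, 35/38)
obs 9: x=0 → posterior Normal(-11/166, 70/83)
obs 10: x=5 → posterior Normal(59/180, 7/9)
obs 11: x=-9/2 → posterior Normal(-2/97, 70/97)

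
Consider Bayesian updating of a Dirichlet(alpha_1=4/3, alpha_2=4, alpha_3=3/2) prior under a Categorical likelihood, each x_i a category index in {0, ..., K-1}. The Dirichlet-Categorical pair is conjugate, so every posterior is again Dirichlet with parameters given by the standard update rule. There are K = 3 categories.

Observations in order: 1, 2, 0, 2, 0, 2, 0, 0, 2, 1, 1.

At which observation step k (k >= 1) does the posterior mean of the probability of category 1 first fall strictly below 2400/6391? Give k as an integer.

obs 1: x=1 → posterior Dirichlet(4/3, 5, 3/2)
obs 2: x=2 → posterior Dirichlet(4/3, 5, 5/2)
obs 3: x=0 → posterior Dirichlet(7/3, 5, 5/2)
obs 4: x=2 → posterior Dirichlet(7/3, 5, 7/2)
obs 5: x=0 → posterior Dirichlet(10/3, 5, 7/2)
obs 6: x=2 → posterior Dirichlet(10/3, 5, 9/2)
obs 7: x=0 → posterior Dirichlet(13/3, 5, 9/2)
obs 8: x=0 → posterior Dirichlet(16/3, 5, 9/2)
obs 9: x=2 → posterior Dirichlet(16/3, 5, 11/2)
obs 10: x=1 → posterior Dirichlet(16/3, 6, 11/2)
obs 11: x=1 → posterior Dirichlet(16/3, 7, 11/2)

k = 7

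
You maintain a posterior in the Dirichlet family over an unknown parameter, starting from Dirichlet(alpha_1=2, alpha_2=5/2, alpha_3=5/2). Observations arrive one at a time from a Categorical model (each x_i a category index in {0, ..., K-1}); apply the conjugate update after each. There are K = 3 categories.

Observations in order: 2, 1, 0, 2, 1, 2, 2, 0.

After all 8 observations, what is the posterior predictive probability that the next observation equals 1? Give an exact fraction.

obs 1: x=2 → posterior Dirichlet(2, 5/2, 7/2)
obs 2: x=1 → posterior Dirichlet(2, 7/2, 7/2)
obs 3: x=0 → posterior Dirichlet(3, 7/2, 7/2)
obs 4: x=2 → posterior Dirichlet(3, 7/2, 9/2)
obs 5: x=1 → posterior Dirichlet(3, 9/2, 9/2)
obs 6: x=2 → posterior Dirichlet(3, 9/2, 11/2)
obs 7: x=2 → posterior Dirichlet(3, 9/2, 13/2)
obs 8: x=0 → posterior Dirichlet(4, 9/2, 13/2)

3/10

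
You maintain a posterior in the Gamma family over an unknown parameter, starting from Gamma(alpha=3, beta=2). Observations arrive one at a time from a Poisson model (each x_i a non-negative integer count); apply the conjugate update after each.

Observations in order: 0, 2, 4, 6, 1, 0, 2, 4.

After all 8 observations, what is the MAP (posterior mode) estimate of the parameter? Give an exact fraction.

21/10

obs 1: x=0 → posterior Gamma(3, 3)
obs 2: x=2 → posterior Gamma(5, 4)
obs 3: x=4 → posterior Gamma(9, 5)
obs 4: x=6 → posterior Gamma(15, 6)
obs 5: x=1 → posterior Gamma(16, 7)
obs 6: x=0 → posterior Gamma(16, 8)
obs 7: x=2 → posterior Gamma(18, 9)
obs 8: x=4 → posterior Gamma(22, 10)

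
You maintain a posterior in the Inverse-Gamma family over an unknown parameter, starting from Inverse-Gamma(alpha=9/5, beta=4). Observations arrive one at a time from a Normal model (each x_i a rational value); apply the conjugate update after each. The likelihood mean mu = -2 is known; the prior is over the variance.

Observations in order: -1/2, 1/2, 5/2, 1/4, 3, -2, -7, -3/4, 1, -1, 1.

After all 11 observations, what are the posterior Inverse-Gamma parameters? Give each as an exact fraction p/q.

obs 1: x=-1/2 → posterior Inverse-Gamma(23/10, 41/8)
obs 2: x=1/2 → posterior Inverse-Gamma(14/5, 33/4)
obs 3: x=5/2 → posterior Inverse-Gamma(33/10, 147/8)
obs 4: x=1/4 → posterior Inverse-Gamma(19/5, 669/32)
obs 5: x=3 → posterior Inverse-Gamma(43/10, 1069/32)
obs 6: x=-2 → posterior Inverse-Gamma(24/5, 1069/32)
obs 7: x=-7 → posterior Inverse-Gamma(53/10, 1469/32)
obs 8: x=-3/4 → posterior Inverse-Gamma(29/5, 747/16)
obs 9: x=1 → posterior Inverse-Gamma(63/10, 819/16)
obs 10: x=-1 → posterior Inverse-Gamma(34/5, 827/16)
obs 11: x=1 → posterior Inverse-Gamma(73/10, 899/16)

alpha=73/10, beta=899/16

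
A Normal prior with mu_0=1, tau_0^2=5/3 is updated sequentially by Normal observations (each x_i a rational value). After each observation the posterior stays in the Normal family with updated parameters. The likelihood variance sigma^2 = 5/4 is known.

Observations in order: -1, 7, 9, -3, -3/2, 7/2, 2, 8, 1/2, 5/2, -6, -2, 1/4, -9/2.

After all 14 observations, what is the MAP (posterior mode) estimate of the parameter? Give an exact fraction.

62/59

obs 1: x=-1 → posterior Normal(-1/7, 5/7)
obs 2: x=7 → posterior Normal(27/11, 5/11)
obs 3: x=9 → posterior Normal(21/5, 1/3)
obs 4: x=-3 → posterior Normal(51/19, 5/19)
obs 5: x=-3/2 → posterior Normal(45/23, 5/23)
obs 6: x=7/2 → posterior Normal(59/27, 5/27)
obs 7: x=2 → posterior Normal(67/31, 5/31)
obs 8: x=8 → posterior Normal(99/35, 1/7)
obs 9: x=1/2 → posterior Normal(101/39, 5/39)
obs 10: x=5/2 → posterior Normal(111/43, 5/43)
obs 11: x=-6 → posterior Normal(87/47, 5/47)
obs 12: x=-2 → posterior Normal(79/51, 5/51)
obs 13: x=1/4 → posterior Normal(16/11, 1/11)
obs 14: x=-9/2 → posterior Normal(62/59, 5/59)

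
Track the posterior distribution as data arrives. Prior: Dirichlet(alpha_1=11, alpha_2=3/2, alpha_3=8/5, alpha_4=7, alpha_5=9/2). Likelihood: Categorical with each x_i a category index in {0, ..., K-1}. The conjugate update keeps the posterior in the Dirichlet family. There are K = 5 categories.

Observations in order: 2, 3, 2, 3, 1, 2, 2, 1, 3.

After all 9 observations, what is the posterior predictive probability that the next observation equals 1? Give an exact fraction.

obs 1: x=2 → posterior Dirichlet(11, 3/2, 13/5, 7, 9/2)
obs 2: x=3 → posterior Dirichlet(11, 3/2, 13/5, 8, 9/2)
obs 3: x=2 → posterior Dirichlet(11, 3/2, 18/5, 8, 9/2)
obs 4: x=3 → posterior Dirichlet(11, 3/2, 18/5, 9, 9/2)
obs 5: x=1 → posterior Dirichlet(11, 5/2, 18/5, 9, 9/2)
obs 6: x=2 → posterior Dirichlet(11, 5/2, 23/5, 9, 9/2)
obs 7: x=2 → posterior Dirichlet(11, 5/2, 28/5, 9, 9/2)
obs 8: x=1 → posterior Dirichlet(11, 7/2, 28/5, 9, 9/2)
obs 9: x=3 → posterior Dirichlet(11, 7/2, 28/5, 10, 9/2)

35/346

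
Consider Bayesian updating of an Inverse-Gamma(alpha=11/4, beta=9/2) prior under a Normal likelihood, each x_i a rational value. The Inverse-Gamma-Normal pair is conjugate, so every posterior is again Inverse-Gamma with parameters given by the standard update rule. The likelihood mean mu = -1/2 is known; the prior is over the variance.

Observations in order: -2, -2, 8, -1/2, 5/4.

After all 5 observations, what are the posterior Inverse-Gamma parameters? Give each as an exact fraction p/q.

alpha=21/4, beta=1421/32

obs 1: x=-2 → posterior Inverse-Gamma(13/4, 45/8)
obs 2: x=-2 → posterior Inverse-Gamma(15/4, 27/4)
obs 3: x=8 → posterior Inverse-Gamma(17/4, 343/8)
obs 4: x=-1/2 → posterior Inverse-Gamma(19/4, 343/8)
obs 5: x=5/4 → posterior Inverse-Gamma(21/4, 1421/32)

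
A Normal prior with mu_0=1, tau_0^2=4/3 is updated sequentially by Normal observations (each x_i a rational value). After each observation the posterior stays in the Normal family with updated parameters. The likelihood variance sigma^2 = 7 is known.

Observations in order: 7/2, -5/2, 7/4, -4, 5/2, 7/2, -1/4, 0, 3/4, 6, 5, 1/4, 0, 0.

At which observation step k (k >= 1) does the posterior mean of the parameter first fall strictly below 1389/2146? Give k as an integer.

k = 4

obs 1: x=7/2 → posterior Normal(7/5, 28/25)
obs 2: x=-5/2 → posterior Normal(25/29, 28/29)
obs 3: x=7/4 → posterior Normal(32/33, 28/33)
obs 4: x=-4 → posterior Normal(16/37, 28/37)
obs 5: x=5/2 → posterior Normal(26/41, 28/41)
obs 6: x=7/2 → posterior Normal(8/9, 28/45)
obs 7: x=-1/4 → posterior Normal(39/49, 4/7)
obs 8: x=0 → posterior Normal(39/53, 28/53)
obs 9: x=3/4 → posterior Normal(14/19, 28/57)
obs 10: x=6 → posterior Normal(66/61, 28/61)
obs 11: x=5 → posterior Normal(86/65, 28/65)
obs 12: x=1/4 → posterior Normal(29/23, 28/69)
obs 13: x=0 → posterior Normal(87/73, 28/73)
obs 14: x=0 → posterior Normal(87/77, 4/11)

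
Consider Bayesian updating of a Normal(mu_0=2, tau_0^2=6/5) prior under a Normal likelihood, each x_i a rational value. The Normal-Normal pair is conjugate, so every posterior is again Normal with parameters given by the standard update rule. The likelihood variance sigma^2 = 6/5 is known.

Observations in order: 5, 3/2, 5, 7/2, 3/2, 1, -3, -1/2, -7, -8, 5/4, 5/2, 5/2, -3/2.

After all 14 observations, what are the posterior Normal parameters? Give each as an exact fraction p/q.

obs 1: x=5 → posterior Normal(7/2, 3/5)
obs 2: x=3/2 → posterior Normal(17/6, 2/5)
obs 3: x=5 → posterior Normal(27/8, 3/10)
obs 4: x=7/2 → posterior Normal(17/5, 6/25)
obs 5: x=3/2 → posterior Normal(37/12, 1/5)
obs 6: x=1 → posterior Normal(39/14, 6/35)
obs 7: x=-3 → posterior Normal(33/16, 3/20)
obs 8: x=-1/2 → posterior Normal(16/9, 2/15)
obs 9: x=-7 → posterior Normal(9/10, 3/25)
obs 10: x=-8 → posterior Normal(1/11, 6/55)
obs 11: x=5/4 → posterior Normal(3/16, 1/10)
obs 12: x=5/2 → posterior Normal(19/52, 6/65)
obs 13: x=5/2 → posterior Normal(29/56, 3/35)
obs 14: x=-3/2 → posterior Normal(23/60, 2/25)

mu_0=23/60, tau_0^2=2/25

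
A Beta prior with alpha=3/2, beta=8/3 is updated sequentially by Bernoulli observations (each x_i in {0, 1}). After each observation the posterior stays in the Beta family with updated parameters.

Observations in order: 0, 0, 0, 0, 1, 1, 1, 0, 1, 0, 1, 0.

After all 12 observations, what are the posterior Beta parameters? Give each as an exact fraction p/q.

obs 1: x=0 → posterior Beta(3/2, 11/3)
obs 2: x=0 → posterior Beta(3/2, 14/3)
obs 3: x=0 → posterior Beta(3/2, 17/3)
obs 4: x=0 → posterior Beta(3/2, 20/3)
obs 5: x=1 → posterior Beta(5/2, 20/3)
obs 6: x=1 → posterior Beta(7/2, 20/3)
obs 7: x=1 → posterior Beta(9/2, 20/3)
obs 8: x=0 → posterior Beta(9/2, 23/3)
obs 9: x=1 → posterior Beta(11/2, 23/3)
obs 10: x=0 → posterior Beta(11/2, 26/3)
obs 11: x=1 → posterior Beta(13/2, 26/3)
obs 12: x=0 → posterior Beta(13/2, 29/3)

alpha=13/2, beta=29/3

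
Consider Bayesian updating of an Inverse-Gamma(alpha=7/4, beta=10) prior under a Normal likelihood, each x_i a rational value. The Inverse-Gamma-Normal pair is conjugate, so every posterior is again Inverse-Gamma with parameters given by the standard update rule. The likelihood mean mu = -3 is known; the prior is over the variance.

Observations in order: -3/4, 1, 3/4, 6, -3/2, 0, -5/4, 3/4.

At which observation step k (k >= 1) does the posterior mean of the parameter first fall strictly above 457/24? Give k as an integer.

obs 1: x=-3/4 → posterior Inverse-Gamma(9/4, 401/32)
obs 2: x=1 → posterior Inverse-Gamma(11/4, 657/32)
obs 3: x=3/4 → posterior Inverse-Gamma(13/4, 441/16)
obs 4: x=6 → posterior Inverse-Gamma(15/4, 1089/16)
obs 5: x=-3/2 → posterior Inverse-Gamma(17/4, 1107/16)
obs 6: x=0 → posterior Inverse-Gamma(19/4, 1179/16)
obs 7: x=-5/4 → posterior Inverse-Gamma(21/4, 2407/32)
obs 8: x=3/4 → posterior Inverse-Gamma(23/4, 329/4)

k = 4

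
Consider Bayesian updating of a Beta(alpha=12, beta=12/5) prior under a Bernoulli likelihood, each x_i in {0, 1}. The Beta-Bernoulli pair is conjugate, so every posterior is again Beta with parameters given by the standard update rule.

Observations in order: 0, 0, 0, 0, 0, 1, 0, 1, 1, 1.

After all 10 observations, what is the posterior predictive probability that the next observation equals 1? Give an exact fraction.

obs 1: x=0 → posterior Beta(12, 17/5)
obs 2: x=0 → posterior Beta(12, 22/5)
obs 3: x=0 → posterior Beta(12, 27/5)
obs 4: x=0 → posterior Beta(12, 32/5)
obs 5: x=0 → posterior Beta(12, 37/5)
obs 6: x=1 → posterior Beta(13, 37/5)
obs 7: x=0 → posterior Beta(13, 42/5)
obs 8: x=1 → posterior Beta(14, 42/5)
obs 9: x=1 → posterior Beta(15, 42/5)
obs 10: x=1 → posterior Beta(16, 42/5)

40/61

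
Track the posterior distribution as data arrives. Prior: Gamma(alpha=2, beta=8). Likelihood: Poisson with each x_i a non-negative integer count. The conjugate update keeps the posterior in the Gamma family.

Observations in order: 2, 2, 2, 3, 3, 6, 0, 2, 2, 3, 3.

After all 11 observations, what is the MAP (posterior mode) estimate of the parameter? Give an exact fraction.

obs 1: x=2 → posterior Gamma(4, 9)
obs 2: x=2 → posterior Gamma(6, 10)
obs 3: x=2 → posterior Gamma(8, 11)
obs 4: x=3 → posterior Gamma(11, 12)
obs 5: x=3 → posterior Gamma(14, 13)
obs 6: x=6 → posterior Gamma(20, 14)
obs 7: x=0 → posterior Gamma(20, 15)
obs 8: x=2 → posterior Gamma(22, 16)
obs 9: x=2 → posterior Gamma(24, 17)
obs 10: x=3 → posterior Gamma(27, 18)
obs 11: x=3 → posterior Gamma(30, 19)

29/19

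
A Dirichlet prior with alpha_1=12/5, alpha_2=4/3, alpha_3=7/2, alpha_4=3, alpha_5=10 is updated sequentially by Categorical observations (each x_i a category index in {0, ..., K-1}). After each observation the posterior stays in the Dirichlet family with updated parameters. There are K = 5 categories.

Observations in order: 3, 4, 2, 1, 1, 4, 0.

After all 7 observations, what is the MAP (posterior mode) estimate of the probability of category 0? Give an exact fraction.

obs 1: x=3 → posterior Dirichlet(12/5, 4/3, 7/2, 4, 10)
obs 2: x=4 → posterior Dirichlet(12/5, 4/3, 7/2, 4, 11)
obs 3: x=2 → posterior Dirichlet(12/5, 4/3, 9/2, 4, 11)
obs 4: x=1 → posterior Dirichlet(12/5, 7/3, 9/2, 4, 11)
obs 5: x=1 → posterior Dirichlet(12/5, 10/3, 9/2, 4, 11)
obs 6: x=4 → posterior Dirichlet(12/5, 10/3, 9/2, 4, 12)
obs 7: x=0 → posterior Dirichlet(17/5, 10/3, 9/2, 4, 12)

72/667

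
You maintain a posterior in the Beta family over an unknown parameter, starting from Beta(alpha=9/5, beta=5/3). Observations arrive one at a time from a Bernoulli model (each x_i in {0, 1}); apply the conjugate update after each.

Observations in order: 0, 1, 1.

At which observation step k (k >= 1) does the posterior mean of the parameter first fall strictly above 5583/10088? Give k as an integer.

obs 1: x=0 → posterior Beta(9/5, 8/3)
obs 2: x=1 → posterior Beta(14/5, 8/3)
obs 3: x=1 → posterior Beta(19/5, 8/3)

k = 3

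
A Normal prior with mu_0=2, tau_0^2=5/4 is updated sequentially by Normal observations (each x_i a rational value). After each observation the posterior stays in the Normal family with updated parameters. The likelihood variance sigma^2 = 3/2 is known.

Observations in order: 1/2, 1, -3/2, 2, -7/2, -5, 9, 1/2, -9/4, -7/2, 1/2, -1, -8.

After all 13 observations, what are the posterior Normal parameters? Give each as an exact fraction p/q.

obs 1: x=1/2 → posterior Normal(29/22, 15/22)
obs 2: x=1 → posterior Normal(39/32, 15/32)
obs 3: x=-3/2 → posterior Normal(4/7, 5/14)
obs 4: x=2 → posterior Normal(11/13, 15/52)
obs 5: x=-7/2 → posterior Normal(9/62, 15/62)
obs 6: x=-5 → posterior Normal(-41/72, 5/24)
obs 7: x=9 → posterior Normal(49/82, 15/82)
obs 8: x=1/2 → posterior Normal(27/46, 15/92)
obs 9: x=-9/4 → posterior Normal(21/68, 5/34)
obs 10: x=-7/2 → posterior Normal(-1/32, 15/112)
obs 11: x=1/2 → posterior Normal(3/244, 15/122)
obs 12: x=-1 → posterior Normal(-17/264, 5/44)
obs 13: x=-8 → posterior Normal(-177/284, 15/142)

mu_0=-177/284, tau_0^2=15/142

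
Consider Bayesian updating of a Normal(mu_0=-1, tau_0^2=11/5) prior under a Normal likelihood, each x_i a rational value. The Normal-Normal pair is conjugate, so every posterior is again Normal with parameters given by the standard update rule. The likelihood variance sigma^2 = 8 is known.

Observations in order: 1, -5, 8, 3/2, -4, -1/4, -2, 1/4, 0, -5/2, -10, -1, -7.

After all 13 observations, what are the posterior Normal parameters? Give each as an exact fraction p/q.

obs 1: x=1 → posterior Normal(-29/51, 88/51)
obs 2: x=-5 → posterior Normal(-42/31, 44/31)
obs 3: x=8 → posterior Normal(4/73, 88/73)
obs 4: x=3/2 → posterior Normal(41/168, 22/21)
obs 5: x=-4 → posterior Normal(-47/190, 88/95)
obs 6: x=-1/4 → posterior Normal(-105/424, 44/53)
obs 7: x=-2 → posterior Normal(-193/468, 88/117)
obs 8: x=1/4 → posterior Normal(-91/256, 11/16)
obs 9: x=0 → posterior Normal(-91/278, 88/139)
obs 10: x=-5/2 → posterior Normal(-73/150, 44/75)
obs 11: x=-10 → posterior Normal(-183/161, 88/161)
obs 12: x=-1 → posterior Normal(-97/86, 22/43)
obs 13: x=-7 → posterior Normal(-271/183, 88/183)

mu_0=-271/183, tau_0^2=88/183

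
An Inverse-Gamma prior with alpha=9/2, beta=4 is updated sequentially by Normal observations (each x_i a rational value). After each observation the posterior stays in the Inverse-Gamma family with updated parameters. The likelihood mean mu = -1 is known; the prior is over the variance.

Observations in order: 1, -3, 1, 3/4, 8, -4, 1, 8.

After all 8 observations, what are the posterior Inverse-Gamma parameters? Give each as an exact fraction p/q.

alpha=17/2, beta=3169/32

obs 1: x=1 → posterior Inverse-Gamma(5, 6)
obs 2: x=-3 → posterior Inverse-Gamma(11/2, 8)
obs 3: x=1 → posterior Inverse-Gamma(6, 10)
obs 4: x=3/4 → posterior Inverse-Gamma(13/2, 369/32)
obs 5: x=8 → posterior Inverse-Gamma(7, 1665/32)
obs 6: x=-4 → posterior Inverse-Gamma(15/2, 1809/32)
obs 7: x=1 → posterior Inverse-Gamma(8, 1873/32)
obs 8: x=8 → posterior Inverse-Gamma(17/2, 3169/32)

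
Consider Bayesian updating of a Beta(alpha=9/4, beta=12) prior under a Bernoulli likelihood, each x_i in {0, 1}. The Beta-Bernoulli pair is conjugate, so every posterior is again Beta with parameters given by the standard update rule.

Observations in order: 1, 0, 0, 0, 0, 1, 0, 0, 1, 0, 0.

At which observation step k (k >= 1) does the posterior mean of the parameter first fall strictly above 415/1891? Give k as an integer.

obs 1: x=1 → posterior Beta(13/4, 12)
obs 2: x=0 → posterior Beta(13/4, 13)
obs 3: x=0 → posterior Beta(13/4, 14)
obs 4: x=0 → posterior Beta(13/4, 15)
obs 5: x=0 → posterior Beta(13/4, 16)
obs 6: x=1 → posterior Beta(17/4, 16)
obs 7: x=0 → posterior Beta(17/4, 17)
obs 8: x=0 → posterior Beta(17/4, 18)
obs 9: x=1 → posterior Beta(21/4, 18)
obs 10: x=0 → posterior Beta(21/4, 19)
obs 11: x=0 → posterior Beta(21/4, 20)

k = 9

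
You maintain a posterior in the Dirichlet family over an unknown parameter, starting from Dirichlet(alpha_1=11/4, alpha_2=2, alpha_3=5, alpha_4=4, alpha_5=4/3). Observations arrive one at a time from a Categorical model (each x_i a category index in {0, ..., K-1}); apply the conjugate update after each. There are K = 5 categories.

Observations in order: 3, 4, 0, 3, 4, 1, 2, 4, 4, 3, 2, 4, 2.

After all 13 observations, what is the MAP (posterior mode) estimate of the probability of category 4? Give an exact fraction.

obs 1: x=3 → posterior Dirichlet(11/4, 2, 5, 5, 4/3)
obs 2: x=4 → posterior Dirichlet(11/4, 2, 5, 5, 7/3)
obs 3: x=0 → posterior Dirichlet(15/4, 2, 5, 5, 7/3)
obs 4: x=3 → posterior Dirichlet(15/4, 2, 5, 6, 7/3)
obs 5: x=4 → posterior Dirichlet(15/4, 2, 5, 6, 10/3)
obs 6: x=1 → posterior Dirichlet(15/4, 3, 5, 6, 10/3)
obs 7: x=2 → posterior Dirichlet(15/4, 3, 6, 6, 10/3)
obs 8: x=4 → posterior Dirichlet(15/4, 3, 6, 6, 13/3)
obs 9: x=4 → posterior Dirichlet(15/4, 3, 6, 6, 16/3)
obs 10: x=3 → posterior Dirichlet(15/4, 3, 6, 7, 16/3)
obs 11: x=2 → posterior Dirichlet(15/4, 3, 7, 7, 16/3)
obs 12: x=4 → posterior Dirichlet(15/4, 3, 7, 7, 19/3)
obs 13: x=2 → posterior Dirichlet(15/4, 3, 8, 7, 19/3)

64/277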